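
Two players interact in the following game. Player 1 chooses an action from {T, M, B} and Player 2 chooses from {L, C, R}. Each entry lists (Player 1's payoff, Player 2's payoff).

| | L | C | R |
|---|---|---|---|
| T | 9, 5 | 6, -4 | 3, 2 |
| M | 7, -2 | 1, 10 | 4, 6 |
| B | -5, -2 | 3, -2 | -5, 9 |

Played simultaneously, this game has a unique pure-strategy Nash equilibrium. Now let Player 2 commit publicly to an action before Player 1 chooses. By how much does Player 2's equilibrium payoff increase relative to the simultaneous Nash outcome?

Backward induction with Player 2 moving first.
- L: Player 1 compares 9, 7, -5 and picks T; Player 2 would get 5.
- C: Player 1 compares 6, 1, 3 and picks T; Player 2 would get -4.
- R: Player 1 compares 3, 4, -5 and picks M; Player 2 would get 6.
Player 2's induced payoffs are 5, -4, 6, so Player 2 commits to R. Subgame-perfect outcome: (M, R) with payoffs (4, 6).
Now find the simultaneous Nash equilibrium.
Player 1's best replies: L→T; C→T; R→M.
Player 2's best replies: T→L; M→C; B→R.
The unique mutual best reply is (T, L), giving (9, 5).
Player 2's commitment gain: 6 − 5 = 1.

1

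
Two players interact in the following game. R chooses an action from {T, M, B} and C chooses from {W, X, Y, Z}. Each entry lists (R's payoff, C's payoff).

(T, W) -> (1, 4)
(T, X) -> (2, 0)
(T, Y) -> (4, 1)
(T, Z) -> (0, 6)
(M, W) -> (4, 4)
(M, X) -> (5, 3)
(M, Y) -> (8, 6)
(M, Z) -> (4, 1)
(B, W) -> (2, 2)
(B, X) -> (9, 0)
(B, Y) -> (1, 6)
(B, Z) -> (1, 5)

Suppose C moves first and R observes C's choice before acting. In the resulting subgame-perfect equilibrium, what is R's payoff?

Backward induction with C moving first.
- W → R plays M (best of 1, 4, 2); C gets 4.
- X → R plays B (best of 2, 5, 9); C gets 0.
- Y → R plays M (best of 4, 8, 1); C gets 6.
- Z → R plays M (best of 0, 4, 1); C gets 1.
Maximizing over 4, 0, 6, 1, C chooses Y. Subgame-perfect outcome: (M, Y) with payoffs (8, 6).

8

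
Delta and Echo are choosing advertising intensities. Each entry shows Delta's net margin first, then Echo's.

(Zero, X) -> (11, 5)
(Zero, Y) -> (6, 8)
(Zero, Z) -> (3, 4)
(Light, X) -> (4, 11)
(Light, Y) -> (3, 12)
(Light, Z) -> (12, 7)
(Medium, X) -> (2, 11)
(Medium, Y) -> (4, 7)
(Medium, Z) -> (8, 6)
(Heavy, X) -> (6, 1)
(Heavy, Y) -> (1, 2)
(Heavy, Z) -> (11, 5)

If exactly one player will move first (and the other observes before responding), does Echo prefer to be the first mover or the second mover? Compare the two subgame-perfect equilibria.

first

If Delta leads: Echo's best replies are Zero→Y, Light→Y, Medium→X, Heavy→Z; Delta's induced payoffs 6, 3, 2, 11; outcome (Heavy, Z), payoffs (11, 5).
If Echo leads: Delta's best replies are X→Zero, Y→Zero, Z→Light; Echo's induced payoffs 5, 8, 7; outcome (Zero, Y), payoffs (6, 8).
Echo gets 8 moving first and 5 moving second, so Echo prefers to move first.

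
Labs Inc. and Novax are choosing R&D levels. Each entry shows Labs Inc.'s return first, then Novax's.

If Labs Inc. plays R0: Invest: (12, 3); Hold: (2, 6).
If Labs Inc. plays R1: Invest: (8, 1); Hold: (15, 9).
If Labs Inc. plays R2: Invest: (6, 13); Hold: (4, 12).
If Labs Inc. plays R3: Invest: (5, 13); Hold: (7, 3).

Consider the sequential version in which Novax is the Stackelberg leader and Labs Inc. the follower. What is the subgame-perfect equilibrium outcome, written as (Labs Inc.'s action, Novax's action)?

(R1, Hold)

Backward induction with Novax moving first.
- Invest: Labs Inc. compares 12, 8, 6, 5 and picks R0; Novax would get 3.
- Hold: Labs Inc. compares 2, 15, 4, 7 and picks R1; Novax would get 9.
Maximizing over 3, 9, Novax chooses Hold. Subgame-perfect outcome: (R1, Hold) with payoffs (15, 9).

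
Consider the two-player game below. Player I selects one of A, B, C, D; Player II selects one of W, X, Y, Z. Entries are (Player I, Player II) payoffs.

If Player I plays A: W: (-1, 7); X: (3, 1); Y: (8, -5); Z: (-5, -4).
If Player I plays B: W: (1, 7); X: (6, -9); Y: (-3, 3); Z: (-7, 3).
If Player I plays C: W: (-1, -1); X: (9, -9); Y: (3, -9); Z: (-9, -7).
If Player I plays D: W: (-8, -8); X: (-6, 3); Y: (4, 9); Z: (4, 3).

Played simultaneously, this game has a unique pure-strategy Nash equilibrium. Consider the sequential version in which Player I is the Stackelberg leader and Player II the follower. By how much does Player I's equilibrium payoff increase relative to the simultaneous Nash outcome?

3

Backward induction with Player I moving first.
- A: BR = W, leader payoff -1.
- B: BR = W, leader payoff 1.
- C: BR = W, leader payoff -1.
- D: BR = Y, leader payoff 4.
Player I's induced payoffs are -1, 1, -1, 4, so Player I commits to D. Subgame-perfect outcome: (D, Y) with payoffs (4, 9).
Under simultaneous play:
Player I's best replies: W→B; X→C; Y→A; Z→D.
Player II's best replies: A→W; B→W; C→W; D→Y.
The unique mutual best reply is (B, W), giving (1, 7).
Player I's commitment gain: 4 − 1 = 3.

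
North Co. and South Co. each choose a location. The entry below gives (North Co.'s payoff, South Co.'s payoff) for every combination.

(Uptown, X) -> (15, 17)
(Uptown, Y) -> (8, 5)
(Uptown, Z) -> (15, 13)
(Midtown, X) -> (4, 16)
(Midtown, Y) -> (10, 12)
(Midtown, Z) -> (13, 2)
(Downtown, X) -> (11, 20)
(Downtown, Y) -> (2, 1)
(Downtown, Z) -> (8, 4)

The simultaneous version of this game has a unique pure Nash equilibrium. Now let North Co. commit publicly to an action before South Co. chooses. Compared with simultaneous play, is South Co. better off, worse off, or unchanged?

Backward induction with North Co. moving first.
- Uptown → South Co. plays X (best of 17, 5, 13); North Co. gets 15.
- Midtown → South Co. plays X (best of 16, 12, 2); North Co. gets 4.
- Downtown → South Co. plays X (best of 20, 1, 4); North Co. gets 11.
Among 15, 4, 11, the best is 15 at Uptown. Subgame-perfect outcome: (Uptown, X) with payoffs (15, 17).
For the simultaneous game, intersect best replies.
North Co.'s best replies: X→Uptown; Y→Midtown; Z→Uptown.
South Co.'s best replies: Uptown→X; Midtown→X; Downtown→X.
The unique mutual best reply is (Uptown, X), giving (15, 17).
South Co. earns 17 sequentially versus 17 at the Nash outcome: unchanged.

unchanged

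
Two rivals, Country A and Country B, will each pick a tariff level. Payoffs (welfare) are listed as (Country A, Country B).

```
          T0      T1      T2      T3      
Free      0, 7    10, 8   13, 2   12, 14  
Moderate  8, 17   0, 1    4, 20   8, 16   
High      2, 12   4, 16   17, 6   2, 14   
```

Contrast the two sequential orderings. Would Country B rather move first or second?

If Country A leads: Country B's best replies are Free→T3, Moderate→T2, High→T1; Country A's induced payoffs 12, 4, 4; outcome (Free, T3), payoffs (12, 14).
If Country B leads: Country A's best replies are T0→Moderate, T1→Free, T2→High, T3→Free; Country B's induced payoffs 17, 8, 6, 14; outcome (Moderate, T0), payoffs (8, 17).
Country B gets 17 moving first and 14 moving second, so Country B prefers to move first.

first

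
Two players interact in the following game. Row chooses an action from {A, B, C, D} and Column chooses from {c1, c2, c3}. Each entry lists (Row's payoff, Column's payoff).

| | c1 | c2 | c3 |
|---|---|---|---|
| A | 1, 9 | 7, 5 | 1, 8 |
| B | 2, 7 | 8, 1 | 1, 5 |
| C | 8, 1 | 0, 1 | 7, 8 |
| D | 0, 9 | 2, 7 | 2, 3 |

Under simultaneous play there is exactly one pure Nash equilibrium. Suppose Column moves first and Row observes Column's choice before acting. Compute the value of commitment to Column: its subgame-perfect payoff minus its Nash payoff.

Row best-responds to each possible Column move:
- c1: Row compares 1, 2, 8, 0 and picks C; Column would get 1.
- c2: Row compares 7, 8, 0, 2 and picks B; Column would get 1.
- c3: Row compares 1, 1, 7, 2 and picks C; Column would get 8.
Maximizing over 1, 1, 8, Column chooses c3. Subgame-perfect outcome: (C, c3) with payoffs (7, 8).
Now find the simultaneous Nash equilibrium.
Row's best replies: c1→C; c2→B; c3→C.
Column's best replies: A→c1; B→c1; C→c3; D→c1.
The unique mutual best reply is (C, c3), giving (7, 8).
Column's commitment gain: 8 − 8 = 0.

0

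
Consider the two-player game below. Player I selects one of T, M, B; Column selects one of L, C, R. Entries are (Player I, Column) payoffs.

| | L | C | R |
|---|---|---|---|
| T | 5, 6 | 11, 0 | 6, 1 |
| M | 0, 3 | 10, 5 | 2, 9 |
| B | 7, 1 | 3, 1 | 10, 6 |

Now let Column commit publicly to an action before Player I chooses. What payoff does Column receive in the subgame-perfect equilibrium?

Backward induction with Column moving first.
- L → Player I plays B (best of 5, 0, 7); Column gets 1.
- C → Player I plays T (best of 11, 10, 3); Column gets 0.
- R → Player I plays B (best of 6, 2, 10); Column gets 6.
Maximizing over 1, 0, 6, Column chooses R. Subgame-perfect outcome: (B, R) with payoffs (10, 6).

6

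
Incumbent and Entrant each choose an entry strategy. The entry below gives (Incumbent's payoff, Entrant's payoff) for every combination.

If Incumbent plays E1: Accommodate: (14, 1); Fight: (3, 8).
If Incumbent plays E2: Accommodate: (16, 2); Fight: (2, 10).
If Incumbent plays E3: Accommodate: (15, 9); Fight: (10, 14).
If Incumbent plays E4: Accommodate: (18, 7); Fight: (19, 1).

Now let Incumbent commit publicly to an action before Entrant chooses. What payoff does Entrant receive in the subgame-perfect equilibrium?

Solve by backward induction (Incumbent leads).
- E1 → Entrant plays Fight (best of 1, 8); Incumbent gets 3.
- E2 → Entrant plays Fight (best of 2, 10); Incumbent gets 2.
- E3 → Entrant plays Fight (best of 9, 14); Incumbent gets 10.
- E4 → Entrant plays Accommodate (best of 7, 1); Incumbent gets 18.
Maximizing over 3, 2, 10, 18, Incumbent chooses E4. Subgame-perfect outcome: (E4, Accommodate) with payoffs (18, 7).

7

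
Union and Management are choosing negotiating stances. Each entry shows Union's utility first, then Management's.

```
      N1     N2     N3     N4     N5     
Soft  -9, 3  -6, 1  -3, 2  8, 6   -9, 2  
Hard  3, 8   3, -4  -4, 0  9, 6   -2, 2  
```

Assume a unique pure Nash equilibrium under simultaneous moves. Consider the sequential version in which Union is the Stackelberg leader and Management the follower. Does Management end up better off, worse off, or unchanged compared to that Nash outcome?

worse off

Work backward from Management's decision.
- Soft: Management compares 3, 1, 2, 6, 2 and picks N4; Union would get 8.
- Hard: Management compares 8, -4, 0, 6, 2 and picks N1; Union would get 3.
Union's induced payoffs are 8, 3, so Union commits to Soft. Subgame-perfect outcome: (Soft, N4) with payoffs (8, 6).
Under simultaneous play:
Union's best replies: N1→Hard; N2→Hard; N3→Soft; N4→Hard; N5→Hard.
Management's best replies: Soft→N4; Hard→N1.
Only (Hard, N1) has each player best-responding; Nash payoffs (3, 8).
Management earns 6 sequentially versus 8 at the Nash outcome: worse off.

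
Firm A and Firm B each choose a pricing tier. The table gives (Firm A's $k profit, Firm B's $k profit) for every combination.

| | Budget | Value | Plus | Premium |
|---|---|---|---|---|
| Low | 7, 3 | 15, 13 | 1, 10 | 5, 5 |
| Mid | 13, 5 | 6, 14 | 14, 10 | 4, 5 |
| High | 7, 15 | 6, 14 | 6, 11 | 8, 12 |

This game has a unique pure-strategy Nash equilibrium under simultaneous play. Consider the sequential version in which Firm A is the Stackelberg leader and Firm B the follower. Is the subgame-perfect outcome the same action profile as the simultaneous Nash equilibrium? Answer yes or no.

yes

Firm B best-responds to each possible Firm A move:
- Low: BR = Value, leader payoff 15.
- Mid: BR = Value, leader payoff 6.
- High: BR = Budget, leader payoff 7.
Maximizing over 15, 6, 7, Firm A chooses Low. Subgame-perfect outcome: (Low, Value) with payoffs (15, 13).
For the simultaneous game, intersect best replies.
Firm A's best replies: Budget→Mid; Value→Low; Plus→Mid; Premium→High.
Firm B's best replies: Low→Value; Mid→Value; High→Budget.
The unique mutual best reply is (Low, Value), giving (15, 13).
Sequential outcome (Low, Value) coincides with the Nash profile (Low, Value).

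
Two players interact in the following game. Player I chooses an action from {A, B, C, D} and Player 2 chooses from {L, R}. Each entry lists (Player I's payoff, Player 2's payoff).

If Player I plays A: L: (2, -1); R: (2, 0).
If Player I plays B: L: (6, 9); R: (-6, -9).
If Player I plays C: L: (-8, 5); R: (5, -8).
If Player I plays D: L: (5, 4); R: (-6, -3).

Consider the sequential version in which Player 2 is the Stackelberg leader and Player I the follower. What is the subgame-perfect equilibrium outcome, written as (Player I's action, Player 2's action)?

(B, L)

Player I best-responds to each possible Player 2 move:
- L: Player I compares 2, 6, -8, 5 and picks B; Player 2 would get 9.
- R: Player I compares 2, -6, 5, -6 and picks C; Player 2 would get -8.
Player 2's induced payoffs are 9, -8, so Player 2 commits to L. Subgame-perfect outcome: (B, L) with payoffs (6, 9).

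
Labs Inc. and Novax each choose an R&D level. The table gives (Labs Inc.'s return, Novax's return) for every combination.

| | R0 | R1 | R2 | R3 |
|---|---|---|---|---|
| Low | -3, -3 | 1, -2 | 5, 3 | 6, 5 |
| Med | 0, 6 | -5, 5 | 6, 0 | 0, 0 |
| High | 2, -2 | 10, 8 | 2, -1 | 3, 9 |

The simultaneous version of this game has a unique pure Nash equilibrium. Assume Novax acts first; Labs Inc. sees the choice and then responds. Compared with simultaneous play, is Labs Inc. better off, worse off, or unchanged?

better off

Solve by backward induction (Novax leads).
- R0: Labs Inc. compares -3, 0, 2 and picks High; Novax would get -2.
- R1: Labs Inc. compares 1, -5, 10 and picks High; Novax would get 8.
- R2: Labs Inc. compares 5, 6, 2 and picks Med; Novax would get 0.
- R3: Labs Inc. compares 6, 0, 3 and picks Low; Novax would get 5.
Among -2, 8, 0, 5, the best is 8 at R1. Subgame-perfect outcome: (High, R1) with payoffs (10, 8).
Now find the simultaneous Nash equilibrium.
Labs Inc.'s best replies: R0→High; R1→High; R2→Med; R3→Low.
Novax's best replies: Low→R3; Med→R0; High→R3.
The unique mutual best reply is (Low, R3), giving (6, 5).
Labs Inc. earns 10 sequentially versus 6 at the Nash outcome: better off.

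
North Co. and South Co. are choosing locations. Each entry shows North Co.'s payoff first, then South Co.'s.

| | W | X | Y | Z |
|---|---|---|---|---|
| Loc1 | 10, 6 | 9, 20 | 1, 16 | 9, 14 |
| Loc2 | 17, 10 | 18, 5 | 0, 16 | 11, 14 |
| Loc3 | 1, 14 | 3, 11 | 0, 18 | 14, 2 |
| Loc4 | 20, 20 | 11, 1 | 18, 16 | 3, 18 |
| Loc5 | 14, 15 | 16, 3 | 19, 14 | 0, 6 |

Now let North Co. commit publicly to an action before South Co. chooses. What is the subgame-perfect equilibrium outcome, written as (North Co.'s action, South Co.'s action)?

(Loc4, W)

South Co. best-responds to each possible North Co. move:
- Loc1 → South Co. plays X (best of 6, 20, 16, 14); North Co. gets 9.
- Loc2 → South Co. plays Y (best of 10, 5, 16, 14); North Co. gets 0.
- Loc3 → South Co. plays Y (best of 14, 11, 18, 2); North Co. gets 0.
- Loc4 → South Co. plays W (best of 20, 1, 16, 18); North Co. gets 20.
- Loc5 → South Co. plays W (best of 15, 3, 14, 6); North Co. gets 14.
North Co.'s induced payoffs are 9, 0, 0, 20, 14, so North Co. commits to Loc4. Subgame-perfect outcome: (Loc4, W) with payoffs (20, 20).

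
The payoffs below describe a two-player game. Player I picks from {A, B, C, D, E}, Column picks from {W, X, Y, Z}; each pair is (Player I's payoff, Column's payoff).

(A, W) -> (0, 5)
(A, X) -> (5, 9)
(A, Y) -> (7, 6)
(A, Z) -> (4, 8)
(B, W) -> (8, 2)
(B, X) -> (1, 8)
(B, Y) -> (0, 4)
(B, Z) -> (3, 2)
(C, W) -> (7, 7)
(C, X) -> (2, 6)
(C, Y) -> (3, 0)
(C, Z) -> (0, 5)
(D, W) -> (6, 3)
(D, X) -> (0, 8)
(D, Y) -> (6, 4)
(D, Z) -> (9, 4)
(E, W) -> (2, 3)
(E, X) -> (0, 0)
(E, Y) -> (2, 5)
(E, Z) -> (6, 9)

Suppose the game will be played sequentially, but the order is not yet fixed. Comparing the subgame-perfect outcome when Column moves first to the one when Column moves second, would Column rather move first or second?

first

If Player I leads: Column's best replies are A→X, B→X, C→W, D→X, E→Z; Player I's induced payoffs 5, 1, 7, 0, 6; outcome (C, W), payoffs (7, 7).
If Column leads: Player I's best replies are W→B, X→A, Y→A, Z→D; Column's induced payoffs 2, 9, 6, 4; outcome (A, X), payoffs (5, 9).
Column gets 9 moving first and 7 moving second, so Column prefers to move first.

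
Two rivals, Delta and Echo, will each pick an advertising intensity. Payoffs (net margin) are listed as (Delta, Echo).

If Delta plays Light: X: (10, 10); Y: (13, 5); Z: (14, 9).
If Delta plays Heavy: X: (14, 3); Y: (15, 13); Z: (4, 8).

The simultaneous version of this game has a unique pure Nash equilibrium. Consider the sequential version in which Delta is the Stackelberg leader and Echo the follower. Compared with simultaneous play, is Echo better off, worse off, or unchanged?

unchanged

Backward induction with Delta moving first.
- Light: BR = X, leader payoff 10.
- Heavy: BR = Y, leader payoff 15.
Delta's induced payoffs are 10, 15, so Delta commits to Heavy. Subgame-perfect outcome: (Heavy, Y) with payoffs (15, 13).
For the simultaneous game, intersect best replies.
Delta's best replies: X→Heavy; Y→Heavy; Z→Light.
Echo's best replies: Light→X; Heavy→Y.
Only (Heavy, Y) has each player best-responding; Nash payoffs (15, 13).
Echo earns 13 sequentially versus 13 at the Nash outcome: unchanged.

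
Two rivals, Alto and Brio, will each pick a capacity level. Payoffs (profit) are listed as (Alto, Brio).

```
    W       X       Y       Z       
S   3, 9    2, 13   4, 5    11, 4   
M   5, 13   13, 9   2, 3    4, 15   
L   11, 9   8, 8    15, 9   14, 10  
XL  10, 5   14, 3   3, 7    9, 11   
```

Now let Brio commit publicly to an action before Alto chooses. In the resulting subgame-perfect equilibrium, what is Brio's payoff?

Backward induction with Brio moving first.
- W: Alto compares 3, 5, 11, 10 and picks L; Brio would get 9.
- X: Alto compares 2, 13, 8, 14 and picks XL; Brio would get 3.
- Y: Alto compares 4, 2, 15, 3 and picks L; Brio would get 9.
- Z: Alto compares 11, 4, 14, 9 and picks L; Brio would get 10.
Brio's induced payoffs are 9, 3, 9, 10, so Brio commits to Z. Subgame-perfect outcome: (L, Z) with payoffs (14, 10).

10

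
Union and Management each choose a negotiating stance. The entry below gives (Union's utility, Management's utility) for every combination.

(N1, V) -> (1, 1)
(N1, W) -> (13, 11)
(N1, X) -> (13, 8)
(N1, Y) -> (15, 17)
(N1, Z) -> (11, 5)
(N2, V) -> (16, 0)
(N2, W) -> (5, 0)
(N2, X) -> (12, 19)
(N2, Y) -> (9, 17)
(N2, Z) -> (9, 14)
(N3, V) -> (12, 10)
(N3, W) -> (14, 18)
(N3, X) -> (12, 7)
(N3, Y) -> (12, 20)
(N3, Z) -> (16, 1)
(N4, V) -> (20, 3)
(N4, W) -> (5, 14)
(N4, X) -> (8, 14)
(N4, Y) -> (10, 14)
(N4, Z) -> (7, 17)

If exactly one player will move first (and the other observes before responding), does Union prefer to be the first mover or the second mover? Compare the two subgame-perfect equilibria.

first

If Union leads: Management's best replies are N1→Y, N2→X, N3→Y, N4→Z; Union's induced payoffs 15, 12, 12, 7; outcome (N1, Y), payoffs (15, 17).
If Management leads: Union's best replies are V→N4, W→N3, X→N1, Y→N1, Z→N3; Management's induced payoffs 3, 18, 8, 17, 1; outcome (N3, W), payoffs (14, 18).
Union gets 15 moving first and 14 moving second, so Union prefers to move first.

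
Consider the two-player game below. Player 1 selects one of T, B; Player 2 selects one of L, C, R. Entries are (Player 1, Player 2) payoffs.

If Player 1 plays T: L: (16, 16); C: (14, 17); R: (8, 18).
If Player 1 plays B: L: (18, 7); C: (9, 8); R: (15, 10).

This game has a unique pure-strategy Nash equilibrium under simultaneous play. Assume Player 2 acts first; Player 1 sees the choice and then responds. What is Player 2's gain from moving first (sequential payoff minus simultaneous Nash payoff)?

7

Player 1 best-responds to each possible Player 2 move:
- L → Player 1 plays B (best of 16, 18); Player 2 gets 7.
- C → Player 1 plays T (best of 14, 9); Player 2 gets 17.
- R → Player 1 plays B (best of 8, 15); Player 2 gets 10.
Among 7, 17, 10, the best is 17 at C. Subgame-perfect outcome: (T, C) with payoffs (14, 17).
For the simultaneous game, intersect best replies.
Player 1's best replies: L→B; C→T; R→B.
Player 2's best replies: T→R; B→R.
Only (B, R) has each player best-responding; Nash payoffs (15, 10).
Player 2's commitment gain: 17 − 10 = 7.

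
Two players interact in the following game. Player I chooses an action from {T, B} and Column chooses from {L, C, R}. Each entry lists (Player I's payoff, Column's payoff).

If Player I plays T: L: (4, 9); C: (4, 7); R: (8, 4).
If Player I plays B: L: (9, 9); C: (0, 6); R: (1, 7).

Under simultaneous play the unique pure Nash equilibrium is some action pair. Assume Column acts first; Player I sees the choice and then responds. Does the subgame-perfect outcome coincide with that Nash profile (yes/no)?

yes

Solve by backward induction (Column leads).
- L: BR = B, leader payoff 9.
- C: BR = T, leader payoff 7.
- R: BR = T, leader payoff 4.
Column's induced payoffs are 9, 7, 4, so Column commits to L. Subgame-perfect outcome: (B, L) with payoffs (9, 9).
Now find the simultaneous Nash equilibrium.
Player I's best replies: L→B; C→T; R→T.
Column's best replies: T→L; B→L.
The unique mutual best reply is (B, L), giving (9, 9).
Sequential outcome (B, L) coincides with the Nash profile (B, L).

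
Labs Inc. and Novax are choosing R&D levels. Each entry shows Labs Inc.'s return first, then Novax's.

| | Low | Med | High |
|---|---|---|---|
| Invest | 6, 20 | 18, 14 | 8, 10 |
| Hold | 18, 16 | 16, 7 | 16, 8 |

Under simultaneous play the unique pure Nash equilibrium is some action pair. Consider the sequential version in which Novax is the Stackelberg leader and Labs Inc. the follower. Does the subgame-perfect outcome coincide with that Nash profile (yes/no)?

Work backward from Labs Inc.'s decision.
- Low: Labs Inc. compares 6, 18 and picks Hold; Novax would get 16.
- Med: Labs Inc. compares 18, 16 and picks Invest; Novax would get 14.
- High: Labs Inc. compares 8, 16 and picks Hold; Novax would get 8.
Among 16, 14, 8, the best is 16 at Low. Subgame-perfect outcome: (Hold, Low) with payoffs (18, 16).
For the simultaneous game, intersect best replies.
Labs Inc.'s best replies: Low→Hold; Med→Invest; High→Hold.
Novax's best replies: Invest→Low; Hold→Low.
Only (Hold, Low) has each player best-responding; Nash payoffs (18, 16).
Sequential outcome (Hold, Low) coincides with the Nash profile (Hold, Low).

yes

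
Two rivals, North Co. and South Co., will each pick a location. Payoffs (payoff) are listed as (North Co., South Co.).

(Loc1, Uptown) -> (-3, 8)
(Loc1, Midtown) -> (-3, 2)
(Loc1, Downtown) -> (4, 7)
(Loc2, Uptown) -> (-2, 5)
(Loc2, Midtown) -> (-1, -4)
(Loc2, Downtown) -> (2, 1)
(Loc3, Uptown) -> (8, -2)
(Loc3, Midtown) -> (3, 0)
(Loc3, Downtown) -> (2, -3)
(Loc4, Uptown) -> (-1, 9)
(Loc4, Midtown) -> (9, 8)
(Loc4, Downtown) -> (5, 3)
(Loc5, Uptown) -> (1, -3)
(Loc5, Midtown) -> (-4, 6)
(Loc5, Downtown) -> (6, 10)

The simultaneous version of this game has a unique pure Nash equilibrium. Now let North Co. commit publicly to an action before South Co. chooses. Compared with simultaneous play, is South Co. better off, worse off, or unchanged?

Solve by backward induction (North Co. leads).
- Loc1: South Co. compares 8, 2, 7 and picks Uptown; North Co. would get -3.
- Loc2: South Co. compares 5, -4, 1 and picks Uptown; North Co. would get -2.
- Loc3: South Co. compares -2, 0, -3 and picks Midtown; North Co. would get 3.
- Loc4: South Co. compares 9, 8, 3 and picks Uptown; North Co. would get -1.
- Loc5: South Co. compares -3, 6, 10 and picks Downtown; North Co. would get 6.
North Co.'s induced payoffs are -3, -2, 3, -1, 6, so North Co. commits to Loc5. Subgame-perfect outcome: (Loc5, Downtown) with payoffs (6, 10).
Now find the simultaneous Nash equilibrium.
North Co.'s best replies: Uptown→Loc3; Midtown→Loc4; Downtown→Loc5.
South Co.'s best replies: Loc1→Uptown; Loc2→Uptown; Loc3→Midtown; Loc4→Uptown; Loc5→Downtown.
The unique mutual best reply is (Loc5, Downtown), giving (6, 10).
South Co. earns 10 sequentially versus 10 at the Nash outcome: unchanged.

unchanged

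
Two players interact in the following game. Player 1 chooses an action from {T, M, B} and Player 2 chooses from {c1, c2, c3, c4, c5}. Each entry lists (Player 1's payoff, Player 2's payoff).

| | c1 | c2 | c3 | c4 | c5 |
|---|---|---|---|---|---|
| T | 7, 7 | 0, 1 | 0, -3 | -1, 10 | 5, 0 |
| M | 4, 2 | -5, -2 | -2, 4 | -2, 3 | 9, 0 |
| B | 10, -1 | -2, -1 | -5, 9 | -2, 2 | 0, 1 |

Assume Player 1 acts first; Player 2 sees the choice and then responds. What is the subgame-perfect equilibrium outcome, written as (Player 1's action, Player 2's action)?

(T, c4)

Backward induction with Player 1 moving first.
- T: BR = c4, leader payoff -1.
- M: BR = c3, leader payoff -2.
- B: BR = c3, leader payoff -5.
Maximizing over -1, -2, -5, Player 1 chooses T. Subgame-perfect outcome: (T, c4) with payoffs (-1, 10).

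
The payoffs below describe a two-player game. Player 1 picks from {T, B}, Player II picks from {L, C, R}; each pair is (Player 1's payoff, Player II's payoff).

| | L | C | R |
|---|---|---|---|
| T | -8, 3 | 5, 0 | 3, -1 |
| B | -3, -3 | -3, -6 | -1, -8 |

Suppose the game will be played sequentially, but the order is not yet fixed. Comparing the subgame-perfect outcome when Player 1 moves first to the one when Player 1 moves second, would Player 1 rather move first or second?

If Player 1 leads: Player II's best replies are T→L, B→L; Player 1's induced payoffs -8, -3; outcome (B, L), payoffs (-3, -3).
If Player II leads: Player 1's best replies are L→B, C→T, R→T; Player II's induced payoffs -3, 0, -1; outcome (T, C), payoffs (5, 0).
Player 1 gets -3 moving first and 5 moving second, so Player 1 prefers to move second.

second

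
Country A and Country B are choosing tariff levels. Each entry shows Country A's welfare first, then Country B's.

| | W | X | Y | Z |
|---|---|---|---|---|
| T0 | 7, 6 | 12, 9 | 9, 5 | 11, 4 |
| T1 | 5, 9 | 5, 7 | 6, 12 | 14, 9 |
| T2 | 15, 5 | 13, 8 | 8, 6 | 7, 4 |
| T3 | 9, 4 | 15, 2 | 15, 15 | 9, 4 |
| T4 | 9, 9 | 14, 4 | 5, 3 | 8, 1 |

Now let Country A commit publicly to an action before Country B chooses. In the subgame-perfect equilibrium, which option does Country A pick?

T3

Backward induction with Country A moving first.
- T0 → Country B plays X (best of 6, 9, 5, 4); Country A gets 12.
- T1 → Country B plays Y (best of 9, 7, 12, 9); Country A gets 6.
- T2 → Country B plays X (best of 5, 8, 6, 4); Country A gets 13.
- T3 → Country B plays Y (best of 4, 2, 15, 4); Country A gets 15.
- T4 → Country B plays W (best of 9, 4, 3, 1); Country A gets 9.
Among 12, 6, 13, 15, 9, the best is 15 at T3. Subgame-perfect outcome: (T3, Y) with payoffs (15, 15).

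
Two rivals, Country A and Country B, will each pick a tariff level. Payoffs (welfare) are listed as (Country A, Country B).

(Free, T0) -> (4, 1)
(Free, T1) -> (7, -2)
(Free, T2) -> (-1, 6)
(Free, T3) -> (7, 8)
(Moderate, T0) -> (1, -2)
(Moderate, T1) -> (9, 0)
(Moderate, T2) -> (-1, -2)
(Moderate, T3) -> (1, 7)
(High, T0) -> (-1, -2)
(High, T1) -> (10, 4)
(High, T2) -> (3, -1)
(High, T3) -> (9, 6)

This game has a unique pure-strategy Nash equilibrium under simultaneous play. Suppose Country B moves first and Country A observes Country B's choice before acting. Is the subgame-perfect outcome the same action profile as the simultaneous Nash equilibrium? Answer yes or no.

yes

Solve by backward induction (Country B leads).
- T0: BR = Free, leader payoff 1.
- T1: BR = High, leader payoff 4.
- T2: BR = High, leader payoff -1.
- T3: BR = High, leader payoff 6.
Country B's induced payoffs are 1, 4, -1, 6, so Country B commits to T3. Subgame-perfect outcome: (High, T3) with payoffs (9, 6).
Now find the simultaneous Nash equilibrium.
Country A's best replies: T0→Free; T1→High; T2→High; T3→High.
Country B's best replies: Free→T3; Moderate→T3; High→T3.
The unique mutual best reply is (High, T3), giving (9, 6).
Sequential outcome (High, T3) coincides with the Nash profile (High, T3).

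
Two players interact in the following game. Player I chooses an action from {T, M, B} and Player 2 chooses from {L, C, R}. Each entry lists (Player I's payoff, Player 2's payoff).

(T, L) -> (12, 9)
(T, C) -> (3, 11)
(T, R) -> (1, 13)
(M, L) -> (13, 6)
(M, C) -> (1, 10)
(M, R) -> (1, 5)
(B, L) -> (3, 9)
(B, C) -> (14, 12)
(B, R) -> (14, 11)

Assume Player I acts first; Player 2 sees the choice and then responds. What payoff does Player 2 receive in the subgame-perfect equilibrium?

12

Player 2 best-responds to each possible Player I move:
- T → Player 2 plays R (best of 9, 11, 13); Player I gets 1.
- M → Player 2 plays C (best of 6, 10, 5); Player I gets 1.
- B → Player 2 plays C (best of 9, 12, 11); Player I gets 14.
Player I's induced payoffs are 1, 1, 14, so Player I commits to B. Subgame-perfect outcome: (B, C) with payoffs (14, 12).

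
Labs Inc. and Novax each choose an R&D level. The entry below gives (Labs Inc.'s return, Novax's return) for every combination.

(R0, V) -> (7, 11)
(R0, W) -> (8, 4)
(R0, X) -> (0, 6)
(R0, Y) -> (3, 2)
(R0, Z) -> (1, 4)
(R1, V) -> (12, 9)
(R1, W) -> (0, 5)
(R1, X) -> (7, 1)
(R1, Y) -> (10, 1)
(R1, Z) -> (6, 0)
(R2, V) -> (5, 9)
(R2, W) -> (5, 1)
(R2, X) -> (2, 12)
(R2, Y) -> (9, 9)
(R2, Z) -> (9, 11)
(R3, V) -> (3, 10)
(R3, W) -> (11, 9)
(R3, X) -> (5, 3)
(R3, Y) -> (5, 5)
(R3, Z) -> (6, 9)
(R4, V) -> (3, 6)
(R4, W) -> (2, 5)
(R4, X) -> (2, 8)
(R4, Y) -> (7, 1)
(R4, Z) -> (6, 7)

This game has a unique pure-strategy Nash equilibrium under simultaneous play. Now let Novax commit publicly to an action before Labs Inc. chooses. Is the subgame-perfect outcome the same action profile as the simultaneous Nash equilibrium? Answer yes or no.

no

Solve by backward induction (Novax leads).
- V: Labs Inc. compares 7, 12, 5, 3, 3 and picks R1; Novax would get 9.
- W: Labs Inc. compares 8, 0, 5, 11, 2 and picks R3; Novax would get 9.
- X: Labs Inc. compares 0, 7, 2, 5, 2 and picks R1; Novax would get 1.
- Y: Labs Inc. compares 3, 10, 9, 5, 7 and picks R1; Novax would get 1.
- Z: Labs Inc. compares 1, 6, 9, 6, 6 and picks R2; Novax would get 11.
Among 9, 9, 1, 1, 11, the best is 11 at Z. Subgame-perfect outcome: (R2, Z) with payoffs (9, 11).
Under simultaneous play:
Labs Inc.'s best replies: V→R1; W→R3; X→R1; Y→R1; Z→R2.
Novax's best replies: R0→V; R1→V; R2→X; R3→V; R4→X.
The unique mutual best reply is (R1, V), giving (12, 9).
Sequential outcome (R2, Z) differs from the Nash profile (R1, V).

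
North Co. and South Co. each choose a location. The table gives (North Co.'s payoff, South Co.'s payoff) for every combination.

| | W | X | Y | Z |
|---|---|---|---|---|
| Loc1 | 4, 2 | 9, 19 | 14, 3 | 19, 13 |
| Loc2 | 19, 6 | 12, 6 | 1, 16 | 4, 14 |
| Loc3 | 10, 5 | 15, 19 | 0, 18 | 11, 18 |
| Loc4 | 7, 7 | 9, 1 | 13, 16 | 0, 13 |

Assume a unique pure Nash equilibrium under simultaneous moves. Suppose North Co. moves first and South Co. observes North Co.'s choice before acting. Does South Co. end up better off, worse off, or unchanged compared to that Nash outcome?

unchanged

Solve by backward induction (North Co. leads).
- Loc1: South Co. compares 2, 19, 3, 13 and picks X; North Co. would get 9.
- Loc2: South Co. compares 6, 6, 16, 14 and picks Y; North Co. would get 1.
- Loc3: South Co. compares 5, 19, 18, 18 and picks X; North Co. would get 15.
- Loc4: South Co. compares 7, 1, 16, 13 and picks Y; North Co. would get 13.
Maximizing over 9, 1, 15, 13, North Co. chooses Loc3. Subgame-perfect outcome: (Loc3, X) with payoffs (15, 19).
For the simultaneous game, intersect best replies.
North Co.'s best replies: W→Loc2; X→Loc3; Y→Loc1; Z→Loc1.
South Co.'s best replies: Loc1→X; Loc2→Y; Loc3→X; Loc4→Y.
The unique mutual best reply is (Loc3, X), giving (15, 19).
South Co. earns 19 sequentially versus 19 at the Nash outcome: unchanged.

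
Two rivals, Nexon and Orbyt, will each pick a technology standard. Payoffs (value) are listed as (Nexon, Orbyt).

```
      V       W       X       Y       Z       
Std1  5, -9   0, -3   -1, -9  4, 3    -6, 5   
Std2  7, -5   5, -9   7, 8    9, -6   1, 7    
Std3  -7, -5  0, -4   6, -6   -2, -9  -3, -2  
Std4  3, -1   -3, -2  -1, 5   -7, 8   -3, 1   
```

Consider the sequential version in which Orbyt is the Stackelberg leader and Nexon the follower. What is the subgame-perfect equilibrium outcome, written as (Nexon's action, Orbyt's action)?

(Std2, X)

Backward induction with Orbyt moving first.
- V: BR = Std2, leader payoff -5.
- W: BR = Std2, leader payoff -9.
- X: BR = Std2, leader payoff 8.
- Y: BR = Std2, leader payoff -6.
- Z: BR = Std2, leader payoff 7.
Maximizing over -5, -9, 8, -6, 7, Orbyt chooses X. Subgame-perfect outcome: (Std2, X) with payoffs (7, 8).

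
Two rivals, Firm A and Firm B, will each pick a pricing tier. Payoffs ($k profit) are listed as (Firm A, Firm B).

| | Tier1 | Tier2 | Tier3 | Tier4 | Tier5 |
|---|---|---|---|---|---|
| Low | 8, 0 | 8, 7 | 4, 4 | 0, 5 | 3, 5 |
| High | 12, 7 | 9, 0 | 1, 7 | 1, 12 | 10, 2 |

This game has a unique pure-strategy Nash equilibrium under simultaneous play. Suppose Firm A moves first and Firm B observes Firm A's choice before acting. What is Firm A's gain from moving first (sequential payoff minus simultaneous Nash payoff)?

7

Solve by backward induction (Firm A leads).
- Low: Firm B compares 0, 7, 4, 5, 5 and picks Tier2; Firm A would get 8.
- High: Firm B compares 7, 0, 7, 12, 2 and picks Tier4; Firm A would get 1.
Firm A's induced payoffs are 8, 1, so Firm A commits to Low. Subgame-perfect outcome: (Low, Tier2) with payoffs (8, 7).
Now find the simultaneous Nash equilibrium.
Firm A's best replies: Tier1→High; Tier2→High; Tier3→Low; Tier4→High; Tier5→High.
Firm B's best replies: Low→Tier2; High→Tier4.
The unique mutual best reply is (High, Tier4), giving (1, 12).
Firm A's commitment gain: 8 − 1 = 7.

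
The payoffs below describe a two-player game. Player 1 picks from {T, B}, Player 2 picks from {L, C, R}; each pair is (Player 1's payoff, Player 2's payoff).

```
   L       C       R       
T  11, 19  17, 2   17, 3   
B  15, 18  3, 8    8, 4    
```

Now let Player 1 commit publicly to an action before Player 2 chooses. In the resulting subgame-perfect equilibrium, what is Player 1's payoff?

15

Player 2 best-responds to each possible Player 1 move:
- T: Player 2 compares 19, 2, 3 and picks L; Player 1 would get 11.
- B: Player 2 compares 18, 8, 4 and picks L; Player 1 would get 15.
Player 1's induced payoffs are 11, 15, so Player 1 commits to B. Subgame-perfect outcome: (B, L) with payoffs (15, 18).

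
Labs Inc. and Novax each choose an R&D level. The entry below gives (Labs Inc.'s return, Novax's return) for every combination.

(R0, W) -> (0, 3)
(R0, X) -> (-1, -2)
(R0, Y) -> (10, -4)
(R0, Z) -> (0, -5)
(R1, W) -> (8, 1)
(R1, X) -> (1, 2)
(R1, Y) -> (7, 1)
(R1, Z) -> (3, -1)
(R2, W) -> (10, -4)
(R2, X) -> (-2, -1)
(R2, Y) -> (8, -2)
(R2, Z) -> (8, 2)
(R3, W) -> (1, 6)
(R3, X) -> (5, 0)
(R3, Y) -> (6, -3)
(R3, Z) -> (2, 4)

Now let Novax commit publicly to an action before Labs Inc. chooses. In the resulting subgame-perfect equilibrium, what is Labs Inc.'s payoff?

8

Solve by backward induction (Novax leads).
- W: BR = R2, leader payoff -4.
- X: BR = R3, leader payoff 0.
- Y: BR = R0, leader payoff -4.
- Z: BR = R2, leader payoff 2.
Maximizing over -4, 0, -4, 2, Novax chooses Z. Subgame-perfect outcome: (R2, Z) with payoffs (8, 2).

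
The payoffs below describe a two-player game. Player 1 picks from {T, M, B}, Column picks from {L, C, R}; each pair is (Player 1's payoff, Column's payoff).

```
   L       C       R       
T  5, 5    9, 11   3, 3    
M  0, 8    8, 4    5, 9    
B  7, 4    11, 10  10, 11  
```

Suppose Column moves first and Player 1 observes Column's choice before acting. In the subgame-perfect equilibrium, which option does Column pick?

R

Player 1 best-responds to each possible Column move:
- L → Player 1 plays B (best of 5, 0, 7); Column gets 4.
- C → Player 1 plays B (best of 9, 8, 11); Column gets 10.
- R → Player 1 plays B (best of 3, 5, 10); Column gets 11.
Maximizing over 4, 10, 11, Column chooses R. Subgame-perfect outcome: (B, R) with payoffs (10, 11).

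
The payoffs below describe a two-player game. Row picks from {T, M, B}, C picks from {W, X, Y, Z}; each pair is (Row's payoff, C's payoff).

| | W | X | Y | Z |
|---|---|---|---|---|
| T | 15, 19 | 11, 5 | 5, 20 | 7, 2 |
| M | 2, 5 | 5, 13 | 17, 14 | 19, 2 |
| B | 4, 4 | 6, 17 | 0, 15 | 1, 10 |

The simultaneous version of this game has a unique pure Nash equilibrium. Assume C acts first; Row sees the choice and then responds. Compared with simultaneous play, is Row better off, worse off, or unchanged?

worse off

Row best-responds to each possible C move:
- W: Row compares 15, 2, 4 and picks T; C would get 19.
- X: Row compares 11, 5, 6 and picks T; C would get 5.
- Y: Row compares 5, 17, 0 and picks M; C would get 14.
- Z: Row compares 7, 19, 1 and picks M; C would get 2.
Maximizing over 19, 5, 14, 2, C chooses W. Subgame-perfect outcome: (T, W) with payoffs (15, 19).
Under simultaneous play:
Row's best replies: W→T; X→T; Y→M; Z→M.
C's best replies: T→Y; M→Y; B→X.
Only (M, Y) has each player best-responding; Nash payoffs (17, 14).
Row earns 15 sequentially versus 17 at the Nash outcome: worse off.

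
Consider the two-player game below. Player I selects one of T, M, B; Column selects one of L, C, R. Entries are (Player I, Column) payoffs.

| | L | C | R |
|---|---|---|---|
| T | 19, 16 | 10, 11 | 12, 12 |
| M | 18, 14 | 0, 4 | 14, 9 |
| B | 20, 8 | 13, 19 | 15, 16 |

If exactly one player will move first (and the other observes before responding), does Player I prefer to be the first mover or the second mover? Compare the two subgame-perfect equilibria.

If Player I leads: Column's best replies are T→L, M→L, B→C; Player I's induced payoffs 19, 18, 13; outcome (T, L), payoffs (19, 16).
If Column leads: Player I's best replies are L→B, C→B, R→B; Column's induced payoffs 8, 19, 16; outcome (B, C), payoffs (13, 19).
Player I gets 19 moving first and 13 moving second, so Player I prefers to move first.

first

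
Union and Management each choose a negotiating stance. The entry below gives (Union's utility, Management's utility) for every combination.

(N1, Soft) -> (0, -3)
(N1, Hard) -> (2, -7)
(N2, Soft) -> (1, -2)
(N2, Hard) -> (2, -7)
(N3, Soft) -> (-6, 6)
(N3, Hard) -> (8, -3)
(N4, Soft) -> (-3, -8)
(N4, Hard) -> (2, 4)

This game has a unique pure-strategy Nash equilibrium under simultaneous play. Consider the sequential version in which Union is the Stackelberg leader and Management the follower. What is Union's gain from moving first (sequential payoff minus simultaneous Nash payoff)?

Solve by backward induction (Union leads).
- N1: Management compares -3, -7 and picks Soft; Union would get 0.
- N2: Management compares -2, -7 and picks Soft; Union would get 1.
- N3: Management compares 6, -3 and picks Soft; Union would get -6.
- N4: Management compares -8, 4 and picks Hard; Union would get 2.
Among 0, 1, -6, 2, the best is 2 at N4. Subgame-perfect outcome: (N4, Hard) with payoffs (2, 4).
Now find the simultaneous Nash equilibrium.
Union's best replies: Soft→N2; Hard→N3.
Management's best replies: N1→Soft; N2→Soft; N3→Soft; N4→Hard.
Only (N2, Soft) has each player best-responding; Nash payoffs (1, -2).
Union's commitment gain: 2 − 1 = 1.

1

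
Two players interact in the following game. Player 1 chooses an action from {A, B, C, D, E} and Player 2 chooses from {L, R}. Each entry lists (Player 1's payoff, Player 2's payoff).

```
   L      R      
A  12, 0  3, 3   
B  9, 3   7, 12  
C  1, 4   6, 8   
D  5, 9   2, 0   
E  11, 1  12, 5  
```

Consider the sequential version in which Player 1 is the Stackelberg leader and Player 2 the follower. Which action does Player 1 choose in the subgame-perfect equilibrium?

Solve by backward induction (Player 1 leads).
- A: BR = R, leader payoff 3.
- B: BR = R, leader payoff 7.
- C: BR = R, leader payoff 6.
- D: BR = L, leader payoff 5.
- E: BR = R, leader payoff 12.
Maximizing over 3, 7, 6, 5, 12, Player 1 chooses E. Subgame-perfect outcome: (E, R) with payoffs (12, 5).

E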